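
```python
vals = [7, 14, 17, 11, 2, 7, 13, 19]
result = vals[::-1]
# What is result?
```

vals has length 8. The slice vals[::-1] selects indices [7, 6, 5, 4, 3, 2, 1, 0] (7->19, 6->13, 5->7, 4->2, 3->11, 2->17, 1->14, 0->7), giving [19, 13, 7, 2, 11, 17, 14, 7].

[19, 13, 7, 2, 11, 17, 14, 7]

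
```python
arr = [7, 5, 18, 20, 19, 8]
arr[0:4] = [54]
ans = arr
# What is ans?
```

arr starts as [7, 5, 18, 20, 19, 8] (length 6). The slice arr[0:4] covers indices [0, 1, 2, 3] with values [7, 5, 18, 20]. Replacing that slice with [54] (different length) produces [54, 19, 8].

[54, 19, 8]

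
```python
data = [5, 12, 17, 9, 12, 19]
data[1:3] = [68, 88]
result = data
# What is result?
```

data starts as [5, 12, 17, 9, 12, 19] (length 6). The slice data[1:3] covers indices [1, 2] with values [12, 17]. Replacing that slice with [68, 88] (same length) produces [5, 68, 88, 9, 12, 19].

[5, 68, 88, 9, 12, 19]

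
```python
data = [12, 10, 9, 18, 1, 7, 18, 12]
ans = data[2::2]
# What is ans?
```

data has length 8. The slice data[2::2] selects indices [2, 4, 6] (2->9, 4->1, 6->18), giving [9, 1, 18].

[9, 1, 18]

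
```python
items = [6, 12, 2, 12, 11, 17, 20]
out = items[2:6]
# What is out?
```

items has length 7. The slice items[2:6] selects indices [2, 3, 4, 5] (2->2, 3->12, 4->11, 5->17), giving [2, 12, 11, 17].

[2, 12, 11, 17]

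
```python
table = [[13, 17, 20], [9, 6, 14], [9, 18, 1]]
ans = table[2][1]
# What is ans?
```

table[2] = [9, 18, 1]. Taking column 1 of that row yields 18.

18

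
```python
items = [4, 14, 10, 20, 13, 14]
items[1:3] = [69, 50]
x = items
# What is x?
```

items starts as [4, 14, 10, 20, 13, 14] (length 6). The slice items[1:3] covers indices [1, 2] with values [14, 10]. Replacing that slice with [69, 50] (same length) produces [4, 69, 50, 20, 13, 14].

[4, 69, 50, 20, 13, 14]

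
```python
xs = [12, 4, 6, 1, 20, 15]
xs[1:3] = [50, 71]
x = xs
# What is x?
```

xs starts as [12, 4, 6, 1, 20, 15] (length 6). The slice xs[1:3] covers indices [1, 2] with values [4, 6]. Replacing that slice with [50, 71] (same length) produces [12, 50, 71, 1, 20, 15].

[12, 50, 71, 1, 20, 15]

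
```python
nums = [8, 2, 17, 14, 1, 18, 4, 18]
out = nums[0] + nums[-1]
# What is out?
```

nums has length 8. nums[0] = 8.
nums has length 8. Negative index -1 maps to positive index 8 + (-1) = 7. nums[7] = 18.
Sum: 8 + 18 = 26.

26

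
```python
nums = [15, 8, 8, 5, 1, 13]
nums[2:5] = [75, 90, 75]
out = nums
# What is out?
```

nums starts as [15, 8, 8, 5, 1, 13] (length 6). The slice nums[2:5] covers indices [2, 3, 4] with values [8, 5, 1]. Replacing that slice with [75, 90, 75] (same length) produces [15, 8, 75, 90, 75, 13].

[15, 8, 75, 90, 75, 13]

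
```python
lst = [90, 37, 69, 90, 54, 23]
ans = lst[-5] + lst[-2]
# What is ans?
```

lst has length 6. Negative index -5 maps to positive index 6 + (-5) = 1. lst[1] = 37.
lst has length 6. Negative index -2 maps to positive index 6 + (-2) = 4. lst[4] = 54.
Sum: 37 + 54 = 91.

91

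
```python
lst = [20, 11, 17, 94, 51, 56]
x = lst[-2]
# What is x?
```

lst has length 6. Negative index -2 maps to positive index 6 + (-2) = 4. lst[4] = 51.

51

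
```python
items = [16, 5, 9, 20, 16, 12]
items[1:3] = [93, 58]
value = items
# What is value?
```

items starts as [16, 5, 9, 20, 16, 12] (length 6). The slice items[1:3] covers indices [1, 2] with values [5, 9]. Replacing that slice with [93, 58] (same length) produces [16, 93, 58, 20, 16, 12].

[16, 93, 58, 20, 16, 12]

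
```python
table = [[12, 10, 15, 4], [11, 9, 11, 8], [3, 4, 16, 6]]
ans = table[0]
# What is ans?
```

table has 3 rows. Row 0 is [12, 10, 15, 4].

[12, 10, 15, 4]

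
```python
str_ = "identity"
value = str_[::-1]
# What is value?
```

str_ has length 8. The slice str_[::-1] selects indices [7, 6, 5, 4, 3, 2, 1, 0] (7->'y', 6->'t', 5->'i', 4->'t', 3->'n', 2->'e', 1->'d', 0->'i'), giving 'ytitnedi'.

'ytitnedi'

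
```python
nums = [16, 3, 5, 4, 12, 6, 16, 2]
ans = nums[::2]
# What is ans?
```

nums has length 8. The slice nums[::2] selects indices [0, 2, 4, 6] (0->16, 2->5, 4->12, 6->16), giving [16, 5, 12, 16].

[16, 5, 12, 16]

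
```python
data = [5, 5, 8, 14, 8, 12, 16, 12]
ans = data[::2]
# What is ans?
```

data has length 8. The slice data[::2] selects indices [0, 2, 4, 6] (0->5, 2->8, 4->8, 6->16), giving [5, 8, 8, 16].

[5, 8, 8, 16]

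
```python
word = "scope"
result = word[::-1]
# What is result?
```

word has length 5. The slice word[::-1] selects indices [4, 3, 2, 1, 0] (4->'e', 3->'p', 2->'o', 1->'c', 0->'s'), giving 'epocs'.

'epocs'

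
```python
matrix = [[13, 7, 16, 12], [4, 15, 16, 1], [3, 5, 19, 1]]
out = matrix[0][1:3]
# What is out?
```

matrix[0] = [13, 7, 16, 12]. matrix[0] has length 4. The slice matrix[0][1:3] selects indices [1, 2] (1->7, 2->16), giving [7, 16].

[7, 16]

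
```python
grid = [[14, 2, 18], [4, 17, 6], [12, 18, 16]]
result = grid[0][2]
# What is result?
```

grid[0] = [14, 2, 18]. Taking column 2 of that row yields 18.

18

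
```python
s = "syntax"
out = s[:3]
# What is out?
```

s has length 6. The slice s[:3] selects indices [0, 1, 2] (0->'s', 1->'y', 2->'n'), giving 'syn'.

'syn'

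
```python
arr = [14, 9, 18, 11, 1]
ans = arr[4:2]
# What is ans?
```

arr has length 5. The slice arr[4:2] resolves to an empty index range, so the result is [].

[]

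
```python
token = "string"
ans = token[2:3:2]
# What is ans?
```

token has length 6. The slice token[2:3:2] selects indices [2] (2->'r'), giving 'r'.

'r'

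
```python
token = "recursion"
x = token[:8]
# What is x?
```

token has length 9. The slice token[:8] selects indices [0, 1, 2, 3, 4, 5, 6, 7] (0->'r', 1->'e', 2->'c', 3->'u', 4->'r', 5->'s', 6->'i', 7->'o'), giving 'recursio'.

'recursio'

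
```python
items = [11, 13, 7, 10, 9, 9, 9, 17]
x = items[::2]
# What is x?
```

items has length 8. The slice items[::2] selects indices [0, 2, 4, 6] (0->11, 2->7, 4->9, 6->9), giving [11, 7, 9, 9].

[11, 7, 9, 9]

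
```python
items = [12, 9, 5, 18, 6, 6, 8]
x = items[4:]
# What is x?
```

items has length 7. The slice items[4:] selects indices [4, 5, 6] (4->6, 5->6, 6->8), giving [6, 6, 8].

[6, 6, 8]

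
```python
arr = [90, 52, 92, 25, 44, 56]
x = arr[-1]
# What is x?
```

arr has length 6. Negative index -1 maps to positive index 6 + (-1) = 5. arr[5] = 56.

56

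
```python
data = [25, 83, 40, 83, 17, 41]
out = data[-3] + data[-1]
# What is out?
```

data has length 6. Negative index -3 maps to positive index 6 + (-3) = 3. data[3] = 83.
data has length 6. Negative index -1 maps to positive index 6 + (-1) = 5. data[5] = 41.
Sum: 83 + 41 = 124.

124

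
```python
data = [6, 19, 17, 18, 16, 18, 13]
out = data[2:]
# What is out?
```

data has length 7. The slice data[2:] selects indices [2, 3, 4, 5, 6] (2->17, 3->18, 4->16, 5->18, 6->13), giving [17, 18, 16, 18, 13].

[17, 18, 16, 18, 13]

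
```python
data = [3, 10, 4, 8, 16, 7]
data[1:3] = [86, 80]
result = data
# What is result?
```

data starts as [3, 10, 4, 8, 16, 7] (length 6). The slice data[1:3] covers indices [1, 2] with values [10, 4]. Replacing that slice with [86, 80] (same length) produces [3, 86, 80, 8, 16, 7].

[3, 86, 80, 8, 16, 7]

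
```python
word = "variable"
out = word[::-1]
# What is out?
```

word has length 8. The slice word[::-1] selects indices [7, 6, 5, 4, 3, 2, 1, 0] (7->'e', 6->'l', 5->'b', 4->'a', 3->'i', 2->'r', 1->'a', 0->'v'), giving 'elbairav'.

'elbairav'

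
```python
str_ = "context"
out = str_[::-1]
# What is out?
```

str_ has length 7. The slice str_[::-1] selects indices [6, 5, 4, 3, 2, 1, 0] (6->'t', 5->'x', 4->'e', 3->'t', 2->'n', 1->'o', 0->'c'), giving 'txetnoc'.

'txetnoc'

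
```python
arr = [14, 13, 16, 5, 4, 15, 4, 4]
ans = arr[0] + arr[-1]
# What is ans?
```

arr has length 8. arr[0] = 14.
arr has length 8. Negative index -1 maps to positive index 8 + (-1) = 7. arr[7] = 4.
Sum: 14 + 4 = 18.

18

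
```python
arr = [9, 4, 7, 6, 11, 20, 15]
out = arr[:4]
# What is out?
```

arr has length 7. The slice arr[:4] selects indices [0, 1, 2, 3] (0->9, 1->4, 2->7, 3->6), giving [9, 4, 7, 6].

[9, 4, 7, 6]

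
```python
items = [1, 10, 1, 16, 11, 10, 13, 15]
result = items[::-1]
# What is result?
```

items has length 8. The slice items[::-1] selects indices [7, 6, 5, 4, 3, 2, 1, 0] (7->15, 6->13, 5->10, 4->11, 3->16, 2->1, 1->10, 0->1), giving [15, 13, 10, 11, 16, 1, 10, 1].

[15, 13, 10, 11, 16, 1, 10, 1]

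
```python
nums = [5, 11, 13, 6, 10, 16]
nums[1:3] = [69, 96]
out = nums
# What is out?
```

nums starts as [5, 11, 13, 6, 10, 16] (length 6). The slice nums[1:3] covers indices [1, 2] with values [11, 13]. Replacing that slice with [69, 96] (same length) produces [5, 69, 96, 6, 10, 16].

[5, 69, 96, 6, 10, 16]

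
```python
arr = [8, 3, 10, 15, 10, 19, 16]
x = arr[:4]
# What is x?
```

arr has length 7. The slice arr[:4] selects indices [0, 1, 2, 3] (0->8, 1->3, 2->10, 3->15), giving [8, 3, 10, 15].

[8, 3, 10, 15]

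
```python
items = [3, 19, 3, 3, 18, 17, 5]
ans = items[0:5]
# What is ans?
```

items has length 7. The slice items[0:5] selects indices [0, 1, 2, 3, 4] (0->3, 1->19, 2->3, 3->3, 4->18), giving [3, 19, 3, 3, 18].

[3, 19, 3, 3, 18]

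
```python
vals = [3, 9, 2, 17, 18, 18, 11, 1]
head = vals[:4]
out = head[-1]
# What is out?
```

vals has length 8. The slice vals[:4] selects indices [0, 1, 2, 3] (0->3, 1->9, 2->2, 3->17), giving [3, 9, 2, 17]. So head = [3, 9, 2, 17]. Then head[-1] = 17.

17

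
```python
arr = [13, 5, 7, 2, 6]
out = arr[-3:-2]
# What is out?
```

arr has length 5. The slice arr[-3:-2] selects indices [2] (2->7), giving [7].

[7]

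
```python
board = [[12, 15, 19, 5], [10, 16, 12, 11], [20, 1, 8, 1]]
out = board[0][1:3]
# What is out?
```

board[0] = [12, 15, 19, 5]. board[0] has length 4. The slice board[0][1:3] selects indices [1, 2] (1->15, 2->19), giving [15, 19].

[15, 19]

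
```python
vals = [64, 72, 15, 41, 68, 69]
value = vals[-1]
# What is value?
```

vals has length 6. Negative index -1 maps to positive index 6 + (-1) = 5. vals[5] = 69.

69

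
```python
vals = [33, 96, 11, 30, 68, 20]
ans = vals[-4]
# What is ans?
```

vals has length 6. Negative index -4 maps to positive index 6 + (-4) = 2. vals[2] = 11.

11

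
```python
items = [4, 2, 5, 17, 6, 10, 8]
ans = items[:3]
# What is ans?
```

items has length 7. The slice items[:3] selects indices [0, 1, 2] (0->4, 1->2, 2->5), giving [4, 2, 5].

[4, 2, 5]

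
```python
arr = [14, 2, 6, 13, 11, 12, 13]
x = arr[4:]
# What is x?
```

arr has length 7. The slice arr[4:] selects indices [4, 5, 6] (4->11, 5->12, 6->13), giving [11, 12, 13].

[11, 12, 13]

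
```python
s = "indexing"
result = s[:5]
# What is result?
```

s has length 8. The slice s[:5] selects indices [0, 1, 2, 3, 4] (0->'i', 1->'n', 2->'d', 3->'e', 4->'x'), giving 'index'.

'index'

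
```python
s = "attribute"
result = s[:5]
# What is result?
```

s has length 9. The slice s[:5] selects indices [0, 1, 2, 3, 4] (0->'a', 1->'t', 2->'t', 3->'r', 4->'i'), giving 'attri'.

'attri'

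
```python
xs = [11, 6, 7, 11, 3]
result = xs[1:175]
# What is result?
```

xs has length 5. The slice xs[1:175] selects indices [1, 2, 3, 4] (1->6, 2->7, 3->11, 4->3), giving [6, 7, 11, 3].

[6, 7, 11, 3]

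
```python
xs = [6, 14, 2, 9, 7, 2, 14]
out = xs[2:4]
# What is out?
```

xs has length 7. The slice xs[2:4] selects indices [2, 3] (2->2, 3->9), giving [2, 9].

[2, 9]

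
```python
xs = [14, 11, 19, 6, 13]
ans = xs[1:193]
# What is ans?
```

xs has length 5. The slice xs[1:193] selects indices [1, 2, 3, 4] (1->11, 2->19, 3->6, 4->13), giving [11, 19, 6, 13].

[11, 19, 6, 13]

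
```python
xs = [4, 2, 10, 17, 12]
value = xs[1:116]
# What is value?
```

xs has length 5. The slice xs[1:116] selects indices [1, 2, 3, 4] (1->2, 2->10, 3->17, 4->12), giving [2, 10, 17, 12].

[2, 10, 17, 12]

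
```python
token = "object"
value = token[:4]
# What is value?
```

token has length 6. The slice token[:4] selects indices [0, 1, 2, 3] (0->'o', 1->'b', 2->'j', 3->'e'), giving 'obje'.

'obje'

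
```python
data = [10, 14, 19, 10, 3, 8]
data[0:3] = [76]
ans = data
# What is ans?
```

data starts as [10, 14, 19, 10, 3, 8] (length 6). The slice data[0:3] covers indices [0, 1, 2] with values [10, 14, 19]. Replacing that slice with [76] (different length) produces [76, 10, 3, 8].

[76, 10, 3, 8]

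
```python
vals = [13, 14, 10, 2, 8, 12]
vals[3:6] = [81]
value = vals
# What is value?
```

vals starts as [13, 14, 10, 2, 8, 12] (length 6). The slice vals[3:6] covers indices [3, 4, 5] with values [2, 8, 12]. Replacing that slice with [81] (different length) produces [13, 14, 10, 81].

[13, 14, 10, 81]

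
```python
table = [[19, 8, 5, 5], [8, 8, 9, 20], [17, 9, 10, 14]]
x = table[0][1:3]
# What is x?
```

table[0] = [19, 8, 5, 5]. table[0] has length 4. The slice table[0][1:3] selects indices [1, 2] (1->8, 2->5), giving [8, 5].

[8, 5]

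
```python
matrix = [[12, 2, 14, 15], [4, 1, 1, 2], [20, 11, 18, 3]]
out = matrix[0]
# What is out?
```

matrix has 3 rows. Row 0 is [12, 2, 14, 15].

[12, 2, 14, 15]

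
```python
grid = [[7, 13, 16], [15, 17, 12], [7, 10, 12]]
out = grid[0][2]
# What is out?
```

grid[0] = [7, 13, 16]. Taking column 2 of that row yields 16.

16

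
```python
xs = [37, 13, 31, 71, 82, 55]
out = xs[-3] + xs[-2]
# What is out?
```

xs has length 6. Negative index -3 maps to positive index 6 + (-3) = 3. xs[3] = 71.
xs has length 6. Negative index -2 maps to positive index 6 + (-2) = 4. xs[4] = 82.
Sum: 71 + 82 = 153.

153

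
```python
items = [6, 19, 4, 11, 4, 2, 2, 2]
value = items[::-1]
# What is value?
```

items has length 8. The slice items[::-1] selects indices [7, 6, 5, 4, 3, 2, 1, 0] (7->2, 6->2, 5->2, 4->4, 3->11, 2->4, 1->19, 0->6), giving [2, 2, 2, 4, 11, 4, 19, 6].

[2, 2, 2, 4, 11, 4, 19, 6]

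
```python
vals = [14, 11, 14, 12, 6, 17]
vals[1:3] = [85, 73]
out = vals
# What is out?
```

vals starts as [14, 11, 14, 12, 6, 17] (length 6). The slice vals[1:3] covers indices [1, 2] with values [11, 14]. Replacing that slice with [85, 73] (same length) produces [14, 85, 73, 12, 6, 17].

[14, 85, 73, 12, 6, 17]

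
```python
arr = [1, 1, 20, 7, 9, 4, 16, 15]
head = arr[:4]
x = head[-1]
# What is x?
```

arr has length 8. The slice arr[:4] selects indices [0, 1, 2, 3] (0->1, 1->1, 2->20, 3->7), giving [1, 1, 20, 7]. So head = [1, 1, 20, 7]. Then head[-1] = 7.

7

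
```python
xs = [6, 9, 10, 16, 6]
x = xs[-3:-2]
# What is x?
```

xs has length 5. The slice xs[-3:-2] selects indices [2] (2->10), giving [10].

[10]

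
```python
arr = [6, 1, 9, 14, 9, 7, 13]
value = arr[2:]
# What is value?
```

arr has length 7. The slice arr[2:] selects indices [2, 3, 4, 5, 6] (2->9, 3->14, 4->9, 5->7, 6->13), giving [9, 14, 9, 7, 13].

[9, 14, 9, 7, 13]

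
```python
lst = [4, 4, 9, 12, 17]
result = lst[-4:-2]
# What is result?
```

lst has length 5. The slice lst[-4:-2] selects indices [1, 2] (1->4, 2->9), giving [4, 9].

[4, 9]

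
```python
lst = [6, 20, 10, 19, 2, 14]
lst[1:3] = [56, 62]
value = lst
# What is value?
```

lst starts as [6, 20, 10, 19, 2, 14] (length 6). The slice lst[1:3] covers indices [1, 2] with values [20, 10]. Replacing that slice with [56, 62] (same length) produces [6, 56, 62, 19, 2, 14].

[6, 56, 62, 19, 2, 14]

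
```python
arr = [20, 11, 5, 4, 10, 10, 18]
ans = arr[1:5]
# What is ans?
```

arr has length 7. The slice arr[1:5] selects indices [1, 2, 3, 4] (1->11, 2->5, 3->4, 4->10), giving [11, 5, 4, 10].

[11, 5, 4, 10]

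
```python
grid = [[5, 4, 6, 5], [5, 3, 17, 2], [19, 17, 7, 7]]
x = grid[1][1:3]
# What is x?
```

grid[1] = [5, 3, 17, 2]. grid[1] has length 4. The slice grid[1][1:3] selects indices [1, 2] (1->3, 2->17), giving [3, 17].

[3, 17]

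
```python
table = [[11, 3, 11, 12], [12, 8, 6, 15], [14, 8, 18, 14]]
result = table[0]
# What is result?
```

table has 3 rows. Row 0 is [11, 3, 11, 12].

[11, 3, 11, 12]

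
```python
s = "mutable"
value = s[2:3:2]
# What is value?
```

s has length 7. The slice s[2:3:2] selects indices [2] (2->'t'), giving 't'.

't'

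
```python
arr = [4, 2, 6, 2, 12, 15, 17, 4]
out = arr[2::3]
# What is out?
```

arr has length 8. The slice arr[2::3] selects indices [2, 5] (2->6, 5->15), giving [6, 15].

[6, 15]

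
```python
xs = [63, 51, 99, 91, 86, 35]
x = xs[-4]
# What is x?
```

xs has length 6. Negative index -4 maps to positive index 6 + (-4) = 2. xs[2] = 99.

99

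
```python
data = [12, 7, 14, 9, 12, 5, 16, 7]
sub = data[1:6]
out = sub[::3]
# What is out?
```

data has length 8. The slice data[1:6] selects indices [1, 2, 3, 4, 5] (1->7, 2->14, 3->9, 4->12, 5->5), giving [7, 14, 9, 12, 5]. So sub = [7, 14, 9, 12, 5]. sub has length 5. The slice sub[::3] selects indices [0, 3] (0->7, 3->12), giving [7, 12].

[7, 12]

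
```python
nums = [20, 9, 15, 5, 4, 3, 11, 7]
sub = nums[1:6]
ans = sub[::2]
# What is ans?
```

nums has length 8. The slice nums[1:6] selects indices [1, 2, 3, 4, 5] (1->9, 2->15, 3->5, 4->4, 5->3), giving [9, 15, 5, 4, 3]. So sub = [9, 15, 5, 4, 3]. sub has length 5. The slice sub[::2] selects indices [0, 2, 4] (0->9, 2->5, 4->3), giving [9, 5, 3].

[9, 5, 3]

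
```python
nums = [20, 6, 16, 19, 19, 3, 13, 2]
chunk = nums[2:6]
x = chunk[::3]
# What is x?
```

nums has length 8. The slice nums[2:6] selects indices [2, 3, 4, 5] (2->16, 3->19, 4->19, 5->3), giving [16, 19, 19, 3]. So chunk = [16, 19, 19, 3]. chunk has length 4. The slice chunk[::3] selects indices [0, 3] (0->16, 3->3), giving [16, 3].

[16, 3]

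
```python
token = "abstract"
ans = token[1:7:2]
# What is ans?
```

token has length 8. The slice token[1:7:2] selects indices [1, 3, 5] (1->'b', 3->'t', 5->'a'), giving 'bta'.

'bta'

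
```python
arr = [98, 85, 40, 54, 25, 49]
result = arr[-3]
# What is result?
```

arr has length 6. Negative index -3 maps to positive index 6 + (-3) = 3. arr[3] = 54.

54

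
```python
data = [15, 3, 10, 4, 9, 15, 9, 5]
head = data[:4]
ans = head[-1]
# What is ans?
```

data has length 8. The slice data[:4] selects indices [0, 1, 2, 3] (0->15, 1->3, 2->10, 3->4), giving [15, 3, 10, 4]. So head = [15, 3, 10, 4]. Then head[-1] = 4.

4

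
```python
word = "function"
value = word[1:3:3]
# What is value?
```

word has length 8. The slice word[1:3:3] selects indices [1] (1->'u'), giving 'u'.

'u'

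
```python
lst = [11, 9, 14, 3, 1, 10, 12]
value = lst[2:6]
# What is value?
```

lst has length 7. The slice lst[2:6] selects indices [2, 3, 4, 5] (2->14, 3->3, 4->1, 5->10), giving [14, 3, 1, 10].

[14, 3, 1, 10]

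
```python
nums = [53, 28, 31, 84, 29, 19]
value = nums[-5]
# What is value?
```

nums has length 6. Negative index -5 maps to positive index 6 + (-5) = 1. nums[1] = 28.

28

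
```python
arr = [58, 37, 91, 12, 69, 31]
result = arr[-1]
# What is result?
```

arr has length 6. Negative index -1 maps to positive index 6 + (-1) = 5. arr[5] = 31.

31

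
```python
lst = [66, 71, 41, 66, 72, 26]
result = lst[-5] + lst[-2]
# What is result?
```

lst has length 6. Negative index -5 maps to positive index 6 + (-5) = 1. lst[1] = 71.
lst has length 6. Negative index -2 maps to positive index 6 + (-2) = 4. lst[4] = 72.
Sum: 71 + 72 = 143.

143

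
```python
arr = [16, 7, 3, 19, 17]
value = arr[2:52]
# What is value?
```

arr has length 5. The slice arr[2:52] selects indices [2, 3, 4] (2->3, 3->19, 4->17), giving [3, 19, 17].

[3, 19, 17]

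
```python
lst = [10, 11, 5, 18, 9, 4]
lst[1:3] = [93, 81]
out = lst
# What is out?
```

lst starts as [10, 11, 5, 18, 9, 4] (length 6). The slice lst[1:3] covers indices [1, 2] with values [11, 5]. Replacing that slice with [93, 81] (same length) produces [10, 93, 81, 18, 9, 4].

[10, 93, 81, 18, 9, 4]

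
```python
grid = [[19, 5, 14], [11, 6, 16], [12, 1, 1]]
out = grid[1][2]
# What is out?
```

grid[1] = [11, 6, 16]. Taking column 2 of that row yields 16.

16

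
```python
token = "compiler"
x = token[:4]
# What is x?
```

token has length 8. The slice token[:4] selects indices [0, 1, 2, 3] (0->'c', 1->'o', 2->'m', 3->'p'), giving 'comp'.

'comp'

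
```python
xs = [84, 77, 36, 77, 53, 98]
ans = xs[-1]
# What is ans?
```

xs has length 6. Negative index -1 maps to positive index 6 + (-1) = 5. xs[5] = 98.

98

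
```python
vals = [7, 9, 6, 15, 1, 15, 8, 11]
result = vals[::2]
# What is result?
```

vals has length 8. The slice vals[::2] selects indices [0, 2, 4, 6] (0->7, 2->6, 4->1, 6->8), giving [7, 6, 1, 8].

[7, 6, 1, 8]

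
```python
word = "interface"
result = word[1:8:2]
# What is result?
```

word has length 9. The slice word[1:8:2] selects indices [1, 3, 5, 7] (1->'n', 3->'e', 5->'f', 7->'c'), giving 'nefc'.

'nefc'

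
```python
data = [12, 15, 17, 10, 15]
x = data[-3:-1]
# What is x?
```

data has length 5. The slice data[-3:-1] selects indices [2, 3] (2->17, 3->10), giving [17, 10].

[17, 10]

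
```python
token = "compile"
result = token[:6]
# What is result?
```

token has length 7. The slice token[:6] selects indices [0, 1, 2, 3, 4, 5] (0->'c', 1->'o', 2->'m', 3->'p', 4->'i', 5->'l'), giving 'compil'.

'compil'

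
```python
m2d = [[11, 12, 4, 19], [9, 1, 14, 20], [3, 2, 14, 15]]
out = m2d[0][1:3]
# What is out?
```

m2d[0] = [11, 12, 4, 19]. m2d[0] has length 4. The slice m2d[0][1:3] selects indices [1, 2] (1->12, 2->4), giving [12, 4].

[12, 4]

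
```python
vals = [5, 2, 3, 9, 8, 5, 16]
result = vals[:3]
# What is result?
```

vals has length 7. The slice vals[:3] selects indices [0, 1, 2] (0->5, 1->2, 2->3), giving [5, 2, 3].

[5, 2, 3]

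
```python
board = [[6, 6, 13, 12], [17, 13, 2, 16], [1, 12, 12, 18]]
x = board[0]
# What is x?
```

board has 3 rows. Row 0 is [6, 6, 13, 12].

[6, 6, 13, 12]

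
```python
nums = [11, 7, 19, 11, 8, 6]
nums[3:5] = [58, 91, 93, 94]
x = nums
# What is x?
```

nums starts as [11, 7, 19, 11, 8, 6] (length 6). The slice nums[3:5] covers indices [3, 4] with values [11, 8]. Replacing that slice with [58, 91, 93, 94] (different length) produces [11, 7, 19, 58, 91, 93, 94, 6].

[11, 7, 19, 58, 91, 93, 94, 6]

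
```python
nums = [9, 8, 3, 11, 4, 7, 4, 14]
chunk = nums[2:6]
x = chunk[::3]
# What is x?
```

nums has length 8. The slice nums[2:6] selects indices [2, 3, 4, 5] (2->3, 3->11, 4->4, 5->7), giving [3, 11, 4, 7]. So chunk = [3, 11, 4, 7]. chunk has length 4. The slice chunk[::3] selects indices [0, 3] (0->3, 3->7), giving [3, 7].

[3, 7]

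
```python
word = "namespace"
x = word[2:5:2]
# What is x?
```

word has length 9. The slice word[2:5:2] selects indices [2, 4] (2->'m', 4->'s'), giving 'ms'.

'ms'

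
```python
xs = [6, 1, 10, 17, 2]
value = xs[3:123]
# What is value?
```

xs has length 5. The slice xs[3:123] selects indices [3, 4] (3->17, 4->2), giving [17, 2].

[17, 2]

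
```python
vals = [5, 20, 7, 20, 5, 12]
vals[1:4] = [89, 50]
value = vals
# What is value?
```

vals starts as [5, 20, 7, 20, 5, 12] (length 6). The slice vals[1:4] covers indices [1, 2, 3] with values [20, 7, 20]. Replacing that slice with [89, 50] (different length) produces [5, 89, 50, 5, 12].

[5, 89, 50, 5, 12]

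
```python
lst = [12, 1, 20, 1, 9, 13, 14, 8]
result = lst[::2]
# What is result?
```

lst has length 8. The slice lst[::2] selects indices [0, 2, 4, 6] (0->12, 2->20, 4->9, 6->14), giving [12, 20, 9, 14].

[12, 20, 9, 14]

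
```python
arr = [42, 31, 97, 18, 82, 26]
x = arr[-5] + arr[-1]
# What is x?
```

arr has length 6. Negative index -5 maps to positive index 6 + (-5) = 1. arr[1] = 31.
arr has length 6. Negative index -1 maps to positive index 6 + (-1) = 5. arr[5] = 26.
Sum: 31 + 26 = 57.

57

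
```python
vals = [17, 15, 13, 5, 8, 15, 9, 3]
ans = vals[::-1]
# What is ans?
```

vals has length 8. The slice vals[::-1] selects indices [7, 6, 5, 4, 3, 2, 1, 0] (7->3, 6->9, 5->15, 4->8, 3->5, 2->13, 1->15, 0->17), giving [3, 9, 15, 8, 5, 13, 15, 17].

[3, 9, 15, 8, 5, 13, 15, 17]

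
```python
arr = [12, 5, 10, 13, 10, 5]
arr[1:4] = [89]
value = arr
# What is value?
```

arr starts as [12, 5, 10, 13, 10, 5] (length 6). The slice arr[1:4] covers indices [1, 2, 3] with values [5, 10, 13]. Replacing that slice with [89] (different length) produces [12, 89, 10, 5].

[12, 89, 10, 5]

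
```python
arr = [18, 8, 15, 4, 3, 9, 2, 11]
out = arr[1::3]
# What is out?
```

arr has length 8. The slice arr[1::3] selects indices [1, 4, 7] (1->8, 4->3, 7->11), giving [8, 3, 11].

[8, 3, 11]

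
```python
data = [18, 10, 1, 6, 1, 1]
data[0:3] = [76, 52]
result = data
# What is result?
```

data starts as [18, 10, 1, 6, 1, 1] (length 6). The slice data[0:3] covers indices [0, 1, 2] with values [18, 10, 1]. Replacing that slice with [76, 52] (different length) produces [76, 52, 6, 1, 1].

[76, 52, 6, 1, 1]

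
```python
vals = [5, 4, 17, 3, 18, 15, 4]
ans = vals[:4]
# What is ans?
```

vals has length 7. The slice vals[:4] selects indices [0, 1, 2, 3] (0->5, 1->4, 2->17, 3->3), giving [5, 4, 17, 3].

[5, 4, 17, 3]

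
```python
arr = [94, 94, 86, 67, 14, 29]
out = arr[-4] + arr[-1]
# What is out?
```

arr has length 6. Negative index -4 maps to positive index 6 + (-4) = 2. arr[2] = 86.
arr has length 6. Negative index -1 maps to positive index 6 + (-1) = 5. arr[5] = 29.
Sum: 86 + 29 = 115.

115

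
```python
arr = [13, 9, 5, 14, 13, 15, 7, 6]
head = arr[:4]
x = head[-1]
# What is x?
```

arr has length 8. The slice arr[:4] selects indices [0, 1, 2, 3] (0->13, 1->9, 2->5, 3->14), giving [13, 9, 5, 14]. So head = [13, 9, 5, 14]. Then head[-1] = 14.

14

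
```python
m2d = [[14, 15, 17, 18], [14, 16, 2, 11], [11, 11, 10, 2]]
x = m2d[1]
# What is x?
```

m2d has 3 rows. Row 1 is [14, 16, 2, 11].

[14, 16, 2, 11]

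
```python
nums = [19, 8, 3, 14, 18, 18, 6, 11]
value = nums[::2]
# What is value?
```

nums has length 8. The slice nums[::2] selects indices [0, 2, 4, 6] (0->19, 2->3, 4->18, 6->6), giving [19, 3, 18, 6].

[19, 3, 18, 6]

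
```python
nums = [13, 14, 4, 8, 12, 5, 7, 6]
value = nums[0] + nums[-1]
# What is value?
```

nums has length 8. nums[0] = 13.
nums has length 8. Negative index -1 maps to positive index 8 + (-1) = 7. nums[7] = 6.
Sum: 13 + 6 = 19.

19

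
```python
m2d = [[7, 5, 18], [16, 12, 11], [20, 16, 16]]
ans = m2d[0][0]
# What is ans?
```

m2d[0] = [7, 5, 18]. Taking column 0 of that row yields 7.

7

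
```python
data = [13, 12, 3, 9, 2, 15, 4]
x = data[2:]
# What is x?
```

data has length 7. The slice data[2:] selects indices [2, 3, 4, 5, 6] (2->3, 3->9, 4->2, 5->15, 6->4), giving [3, 9, 2, 15, 4].

[3, 9, 2, 15, 4]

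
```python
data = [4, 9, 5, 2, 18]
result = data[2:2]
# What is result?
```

data has length 5. The slice data[2:2] resolves to an empty index range, so the result is [].

[]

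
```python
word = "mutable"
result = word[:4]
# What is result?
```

word has length 7. The slice word[:4] selects indices [0, 1, 2, 3] (0->'m', 1->'u', 2->'t', 3->'a'), giving 'muta'.

'muta'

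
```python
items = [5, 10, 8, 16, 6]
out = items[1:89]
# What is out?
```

items has length 5. The slice items[1:89] selects indices [1, 2, 3, 4] (1->10, 2->8, 3->16, 4->6), giving [10, 8, 16, 6].

[10, 8, 16, 6]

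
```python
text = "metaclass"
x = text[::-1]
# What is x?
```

text has length 9. The slice text[::-1] selects indices [8, 7, 6, 5, 4, 3, 2, 1, 0] (8->'s', 7->'s', 6->'a', 5->'l', 4->'c', 3->'a', 2->'t', 1->'e', 0->'m'), giving 'ssalcatem'.

'ssalcatem'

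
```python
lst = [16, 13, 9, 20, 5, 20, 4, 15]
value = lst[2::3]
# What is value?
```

lst has length 8. The slice lst[2::3] selects indices [2, 5] (2->9, 5->20), giving [9, 20].

[9, 20]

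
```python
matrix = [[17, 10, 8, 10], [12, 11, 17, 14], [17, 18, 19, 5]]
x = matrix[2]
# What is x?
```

matrix has 3 rows. Row 2 is [17, 18, 19, 5].

[17, 18, 19, 5]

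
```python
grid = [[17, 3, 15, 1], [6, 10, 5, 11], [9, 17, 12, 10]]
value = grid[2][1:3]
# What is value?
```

grid[2] = [9, 17, 12, 10]. grid[2] has length 4. The slice grid[2][1:3] selects indices [1, 2] (1->17, 2->12), giving [17, 12].

[17, 12]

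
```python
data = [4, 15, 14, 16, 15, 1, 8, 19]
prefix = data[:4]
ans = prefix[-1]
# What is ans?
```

data has length 8. The slice data[:4] selects indices [0, 1, 2, 3] (0->4, 1->15, 2->14, 3->16), giving [4, 15, 14, 16]. So prefix = [4, 15, 14, 16]. Then prefix[-1] = 16.

16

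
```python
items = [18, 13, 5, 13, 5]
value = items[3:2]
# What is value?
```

items has length 5. The slice items[3:2] resolves to an empty index range, so the result is [].

[]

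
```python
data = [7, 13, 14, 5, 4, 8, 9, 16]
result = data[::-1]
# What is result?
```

data has length 8. The slice data[::-1] selects indices [7, 6, 5, 4, 3, 2, 1, 0] (7->16, 6->9, 5->8, 4->4, 3->5, 2->14, 1->13, 0->7), giving [16, 9, 8, 4, 5, 14, 13, 7].

[16, 9, 8, 4, 5, 14, 13, 7]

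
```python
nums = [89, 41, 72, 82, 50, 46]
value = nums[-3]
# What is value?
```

nums has length 6. Negative index -3 maps to positive index 6 + (-3) = 3. nums[3] = 82.

82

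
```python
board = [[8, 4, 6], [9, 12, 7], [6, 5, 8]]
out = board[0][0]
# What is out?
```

board[0] = [8, 4, 6]. Taking column 0 of that row yields 8.

8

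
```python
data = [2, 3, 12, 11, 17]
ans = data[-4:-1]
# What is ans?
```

data has length 5. The slice data[-4:-1] selects indices [1, 2, 3] (1->3, 2->12, 3->11), giving [3, 12, 11].

[3, 12, 11]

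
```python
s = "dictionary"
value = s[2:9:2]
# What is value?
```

s has length 10. The slice s[2:9:2] selects indices [2, 4, 6, 8] (2->'c', 4->'i', 6->'n', 8->'r'), giving 'cinr'.

'cinr'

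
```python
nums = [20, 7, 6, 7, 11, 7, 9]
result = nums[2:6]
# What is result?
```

nums has length 7. The slice nums[2:6] selects indices [2, 3, 4, 5] (2->6, 3->7, 4->11, 5->7), giving [6, 7, 11, 7].

[6, 7, 11, 7]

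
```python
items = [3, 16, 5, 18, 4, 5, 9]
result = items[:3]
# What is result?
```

items has length 7. The slice items[:3] selects indices [0, 1, 2] (0->3, 1->16, 2->5), giving [3, 16, 5].

[3, 16, 5]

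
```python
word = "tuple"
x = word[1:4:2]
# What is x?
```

word has length 5. The slice word[1:4:2] selects indices [1, 3] (1->'u', 3->'l'), giving 'ul'.

'ul'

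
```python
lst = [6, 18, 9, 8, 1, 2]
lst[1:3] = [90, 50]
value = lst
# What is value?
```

lst starts as [6, 18, 9, 8, 1, 2] (length 6). The slice lst[1:3] covers indices [1, 2] with values [18, 9]. Replacing that slice with [90, 50] (same length) produces [6, 90, 50, 8, 1, 2].

[6, 90, 50, 8, 1, 2]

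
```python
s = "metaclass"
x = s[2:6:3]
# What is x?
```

s has length 9. The slice s[2:6:3] selects indices [2, 5] (2->'t', 5->'l'), giving 'tl'.

'tl'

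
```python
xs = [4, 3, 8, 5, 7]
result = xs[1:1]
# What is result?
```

xs has length 5. The slice xs[1:1] resolves to an empty index range, so the result is [].

[]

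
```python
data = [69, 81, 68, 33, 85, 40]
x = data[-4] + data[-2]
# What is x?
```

data has length 6. Negative index -4 maps to positive index 6 + (-4) = 2. data[2] = 68.
data has length 6. Negative index -2 maps to positive index 6 + (-2) = 4. data[4] = 85.
Sum: 68 + 85 = 153.

153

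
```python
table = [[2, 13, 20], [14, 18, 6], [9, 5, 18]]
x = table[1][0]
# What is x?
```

table[1] = [14, 18, 6]. Taking column 0 of that row yields 14.

14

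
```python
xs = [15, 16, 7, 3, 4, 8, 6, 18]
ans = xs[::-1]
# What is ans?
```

xs has length 8. The slice xs[::-1] selects indices [7, 6, 5, 4, 3, 2, 1, 0] (7->18, 6->6, 5->8, 4->4, 3->3, 2->7, 1->16, 0->15), giving [18, 6, 8, 4, 3, 7, 16, 15].

[18, 6, 8, 4, 3, 7, 16, 15]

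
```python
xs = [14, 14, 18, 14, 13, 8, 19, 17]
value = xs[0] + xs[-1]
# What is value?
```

xs has length 8. xs[0] = 14.
xs has length 8. Negative index -1 maps to positive index 8 + (-1) = 7. xs[7] = 17.
Sum: 14 + 17 = 31.

31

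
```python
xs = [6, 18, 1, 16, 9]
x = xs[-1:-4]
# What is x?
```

xs has length 5. The slice xs[-1:-4] resolves to an empty index range, so the result is [].

[]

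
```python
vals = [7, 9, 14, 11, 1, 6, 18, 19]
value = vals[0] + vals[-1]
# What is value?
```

vals has length 8. vals[0] = 7.
vals has length 8. Negative index -1 maps to positive index 8 + (-1) = 7. vals[7] = 19.
Sum: 7 + 19 = 26.

26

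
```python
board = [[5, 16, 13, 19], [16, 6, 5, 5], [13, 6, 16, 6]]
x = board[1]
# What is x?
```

board has 3 rows. Row 1 is [16, 6, 5, 5].

[16, 6, 5, 5]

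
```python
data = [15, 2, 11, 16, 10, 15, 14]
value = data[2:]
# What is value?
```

data has length 7. The slice data[2:] selects indices [2, 3, 4, 5, 6] (2->11, 3->16, 4->10, 5->15, 6->14), giving [11, 16, 10, 15, 14].

[11, 16, 10, 15, 14]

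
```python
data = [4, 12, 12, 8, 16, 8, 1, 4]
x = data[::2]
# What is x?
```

data has length 8. The slice data[::2] selects indices [0, 2, 4, 6] (0->4, 2->12, 4->16, 6->1), giving [4, 12, 16, 1].

[4, 12, 16, 1]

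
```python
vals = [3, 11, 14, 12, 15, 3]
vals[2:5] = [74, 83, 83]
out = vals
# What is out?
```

vals starts as [3, 11, 14, 12, 15, 3] (length 6). The slice vals[2:5] covers indices [2, 3, 4] with values [14, 12, 15]. Replacing that slice with [74, 83, 83] (same length) produces [3, 11, 74, 83, 83, 3].

[3, 11, 74, 83, 83, 3]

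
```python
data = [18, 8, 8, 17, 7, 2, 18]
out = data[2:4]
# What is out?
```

data has length 7. The slice data[2:4] selects indices [2, 3] (2->8, 3->17), giving [8, 17].

[8, 17]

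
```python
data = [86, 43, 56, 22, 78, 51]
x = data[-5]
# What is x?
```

data has length 6. Negative index -5 maps to positive index 6 + (-5) = 1. data[1] = 43.

43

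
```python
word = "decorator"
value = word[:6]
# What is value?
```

word has length 9. The slice word[:6] selects indices [0, 1, 2, 3, 4, 5] (0->'d', 1->'e', 2->'c', 3->'o', 4->'r', 5->'a'), giving 'decora'.

'decora'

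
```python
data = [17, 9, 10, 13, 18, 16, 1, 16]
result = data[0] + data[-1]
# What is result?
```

data has length 8. data[0] = 17.
data has length 8. Negative index -1 maps to positive index 8 + (-1) = 7. data[7] = 16.
Sum: 17 + 16 = 33.

33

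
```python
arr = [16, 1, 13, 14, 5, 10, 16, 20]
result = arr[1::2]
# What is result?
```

arr has length 8. The slice arr[1::2] selects indices [1, 3, 5, 7] (1->1, 3->14, 5->10, 7->20), giving [1, 14, 10, 20].

[1, 14, 10, 20]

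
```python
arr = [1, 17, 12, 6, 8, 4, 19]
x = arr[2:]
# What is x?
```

arr has length 7. The slice arr[2:] selects indices [2, 3, 4, 5, 6] (2->12, 3->6, 4->8, 5->4, 6->19), giving [12, 6, 8, 4, 19].

[12, 6, 8, 4, 19]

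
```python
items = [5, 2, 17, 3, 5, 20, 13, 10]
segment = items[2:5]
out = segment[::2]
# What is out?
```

items has length 8. The slice items[2:5] selects indices [2, 3, 4] (2->17, 3->3, 4->5), giving [17, 3, 5]. So segment = [17, 3, 5]. segment has length 3. The slice segment[::2] selects indices [0, 2] (0->17, 2->5), giving [17, 5].

[17, 5]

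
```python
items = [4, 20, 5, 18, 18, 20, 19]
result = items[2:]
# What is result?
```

items has length 7. The slice items[2:] selects indices [2, 3, 4, 5, 6] (2->5, 3->18, 4->18, 5->20, 6->19), giving [5, 18, 18, 20, 19].

[5, 18, 18, 20, 19]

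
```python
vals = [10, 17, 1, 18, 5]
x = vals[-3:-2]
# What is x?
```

vals has length 5. The slice vals[-3:-2] selects indices [2] (2->1), giving [1].

[1]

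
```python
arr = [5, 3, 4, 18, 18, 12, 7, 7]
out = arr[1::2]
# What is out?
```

arr has length 8. The slice arr[1::2] selects indices [1, 3, 5, 7] (1->3, 3->18, 5->12, 7->7), giving [3, 18, 12, 7].

[3, 18, 12, 7]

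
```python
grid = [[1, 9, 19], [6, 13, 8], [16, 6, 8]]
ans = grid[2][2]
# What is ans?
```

grid[2] = [16, 6, 8]. Taking column 2 of that row yields 8.

8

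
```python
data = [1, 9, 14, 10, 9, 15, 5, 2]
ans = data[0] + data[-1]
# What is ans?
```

data has length 8. data[0] = 1.
data has length 8. Negative index -1 maps to positive index 8 + (-1) = 7. data[7] = 2.
Sum: 1 + 2 = 3.

3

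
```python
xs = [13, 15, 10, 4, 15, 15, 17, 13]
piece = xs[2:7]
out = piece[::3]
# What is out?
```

xs has length 8. The slice xs[2:7] selects indices [2, 3, 4, 5, 6] (2->10, 3->4, 4->15, 5->15, 6->17), giving [10, 4, 15, 15, 17]. So piece = [10, 4, 15, 15, 17]. piece has length 5. The slice piece[::3] selects indices [0, 3] (0->10, 3->15), giving [10, 15].

[10, 15]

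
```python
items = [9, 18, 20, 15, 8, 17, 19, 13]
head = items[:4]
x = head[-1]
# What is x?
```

items has length 8. The slice items[:4] selects indices [0, 1, 2, 3] (0->9, 1->18, 2->20, 3->15), giving [9, 18, 20, 15]. So head = [9, 18, 20, 15]. Then head[-1] = 15.

15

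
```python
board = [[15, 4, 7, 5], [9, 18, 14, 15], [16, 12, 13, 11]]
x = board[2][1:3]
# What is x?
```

board[2] = [16, 12, 13, 11]. board[2] has length 4. The slice board[2][1:3] selects indices [1, 2] (1->12, 2->13), giving [12, 13].

[12, 13]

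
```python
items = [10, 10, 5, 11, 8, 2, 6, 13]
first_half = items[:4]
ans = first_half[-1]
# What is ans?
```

items has length 8. The slice items[:4] selects indices [0, 1, 2, 3] (0->10, 1->10, 2->5, 3->11), giving [10, 10, 5, 11]. So first_half = [10, 10, 5, 11]. Then first_half[-1] = 11.

11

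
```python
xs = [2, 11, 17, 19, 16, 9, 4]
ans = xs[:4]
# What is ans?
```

xs has length 7. The slice xs[:4] selects indices [0, 1, 2, 3] (0->2, 1->11, 2->17, 3->19), giving [2, 11, 17, 19].

[2, 11, 17, 19]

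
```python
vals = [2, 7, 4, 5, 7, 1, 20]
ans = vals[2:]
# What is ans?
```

vals has length 7. The slice vals[2:] selects indices [2, 3, 4, 5, 6] (2->4, 3->5, 4->7, 5->1, 6->20), giving [4, 5, 7, 1, 20].

[4, 5, 7, 1, 20]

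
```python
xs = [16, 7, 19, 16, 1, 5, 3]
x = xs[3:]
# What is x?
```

xs has length 7. The slice xs[3:] selects indices [3, 4, 5, 6] (3->16, 4->1, 5->5, 6->3), giving [16, 1, 5, 3].

[16, 1, 5, 3]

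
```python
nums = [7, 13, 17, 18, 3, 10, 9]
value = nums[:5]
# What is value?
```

nums has length 7. The slice nums[:5] selects indices [0, 1, 2, 3, 4] (0->7, 1->13, 2->17, 3->18, 4->3), giving [7, 13, 17, 18, 3].

[7, 13, 17, 18, 3]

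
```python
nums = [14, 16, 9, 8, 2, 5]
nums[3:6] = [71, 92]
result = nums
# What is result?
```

nums starts as [14, 16, 9, 8, 2, 5] (length 6). The slice nums[3:6] covers indices [3, 4, 5] with values [8, 2, 5]. Replacing that slice with [71, 92] (different length) produces [14, 16, 9, 71, 92].

[14, 16, 9, 71, 92]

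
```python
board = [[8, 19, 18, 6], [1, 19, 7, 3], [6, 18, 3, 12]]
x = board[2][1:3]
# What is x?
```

board[2] = [6, 18, 3, 12]. board[2] has length 4. The slice board[2][1:3] selects indices [1, 2] (1->18, 2->3), giving [18, 3].

[18, 3]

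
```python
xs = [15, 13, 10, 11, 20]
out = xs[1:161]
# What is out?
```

xs has length 5. The slice xs[1:161] selects indices [1, 2, 3, 4] (1->13, 2->10, 3->11, 4->20), giving [13, 10, 11, 20].

[13, 10, 11, 20]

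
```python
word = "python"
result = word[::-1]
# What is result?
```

word has length 6. The slice word[::-1] selects indices [5, 4, 3, 2, 1, 0] (5->'n', 4->'o', 3->'h', 2->'t', 1->'y', 0->'p'), giving 'nohtyp'.

'nohtyp'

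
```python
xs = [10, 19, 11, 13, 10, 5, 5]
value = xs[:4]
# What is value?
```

xs has length 7. The slice xs[:4] selects indices [0, 1, 2, 3] (0->10, 1->19, 2->11, 3->13), giving [10, 19, 11, 13].

[10, 19, 11, 13]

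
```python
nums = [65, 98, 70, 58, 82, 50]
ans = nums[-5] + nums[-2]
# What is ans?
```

nums has length 6. Negative index -5 maps to positive index 6 + (-5) = 1. nums[1] = 98.
nums has length 6. Negative index -2 maps to positive index 6 + (-2) = 4. nums[4] = 82.
Sum: 98 + 82 = 180.

180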